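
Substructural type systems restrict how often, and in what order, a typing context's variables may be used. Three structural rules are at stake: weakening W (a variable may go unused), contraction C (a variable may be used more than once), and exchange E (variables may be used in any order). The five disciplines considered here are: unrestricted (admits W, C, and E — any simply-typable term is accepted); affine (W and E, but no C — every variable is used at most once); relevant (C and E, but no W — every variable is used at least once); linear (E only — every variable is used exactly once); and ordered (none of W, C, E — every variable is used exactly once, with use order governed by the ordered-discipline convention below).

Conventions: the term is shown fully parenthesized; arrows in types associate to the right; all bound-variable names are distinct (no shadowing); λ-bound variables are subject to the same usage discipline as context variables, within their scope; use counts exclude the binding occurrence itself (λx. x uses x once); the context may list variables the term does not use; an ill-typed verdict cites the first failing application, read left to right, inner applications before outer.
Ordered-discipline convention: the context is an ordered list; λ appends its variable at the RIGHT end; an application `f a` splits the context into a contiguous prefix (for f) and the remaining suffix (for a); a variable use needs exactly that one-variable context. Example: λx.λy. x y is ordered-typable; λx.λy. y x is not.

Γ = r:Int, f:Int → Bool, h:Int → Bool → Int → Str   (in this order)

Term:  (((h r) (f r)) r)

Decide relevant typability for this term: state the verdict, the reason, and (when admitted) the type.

yes — r, f, h: all used, weakening unneeded; term : Str
variable uses: r: 3; f: 1; h: 1
uses in reading order: h, r, f, r, r
typing: well-typed at Str
summary: ordered ✗, linear ✗, affine ✗, relevant ✓, unrestricted ✓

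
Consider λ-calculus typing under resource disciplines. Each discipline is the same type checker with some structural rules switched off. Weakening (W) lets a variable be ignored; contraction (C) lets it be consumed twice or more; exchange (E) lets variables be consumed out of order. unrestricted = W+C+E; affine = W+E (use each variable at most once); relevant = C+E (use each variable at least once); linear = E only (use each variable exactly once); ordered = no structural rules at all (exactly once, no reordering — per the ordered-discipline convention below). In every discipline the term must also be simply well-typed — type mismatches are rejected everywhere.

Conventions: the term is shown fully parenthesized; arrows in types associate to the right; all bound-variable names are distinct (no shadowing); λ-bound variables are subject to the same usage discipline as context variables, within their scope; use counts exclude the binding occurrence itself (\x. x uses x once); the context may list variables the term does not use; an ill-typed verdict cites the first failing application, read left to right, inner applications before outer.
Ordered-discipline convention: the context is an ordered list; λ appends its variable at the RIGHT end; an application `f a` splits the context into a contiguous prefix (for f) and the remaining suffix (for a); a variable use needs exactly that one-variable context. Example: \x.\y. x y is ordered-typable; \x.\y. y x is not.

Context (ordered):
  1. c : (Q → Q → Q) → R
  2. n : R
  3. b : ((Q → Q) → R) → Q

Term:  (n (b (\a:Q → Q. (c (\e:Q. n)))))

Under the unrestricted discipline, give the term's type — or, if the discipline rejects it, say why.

not well-typed under unrestricted — not simply typable
variable uses: c ×1, n ×2, b ×1, a (λ-bound) ×0, e (λ-bound) ×0
uses in reading order: n, b, c, n
typing: ill-typed: an application expects Q → Q → Q but receives Q → R
across the five disciplines: ordered ✗ · linear ✗ · affine ✗ · relevant ✗ · unrestricted ✗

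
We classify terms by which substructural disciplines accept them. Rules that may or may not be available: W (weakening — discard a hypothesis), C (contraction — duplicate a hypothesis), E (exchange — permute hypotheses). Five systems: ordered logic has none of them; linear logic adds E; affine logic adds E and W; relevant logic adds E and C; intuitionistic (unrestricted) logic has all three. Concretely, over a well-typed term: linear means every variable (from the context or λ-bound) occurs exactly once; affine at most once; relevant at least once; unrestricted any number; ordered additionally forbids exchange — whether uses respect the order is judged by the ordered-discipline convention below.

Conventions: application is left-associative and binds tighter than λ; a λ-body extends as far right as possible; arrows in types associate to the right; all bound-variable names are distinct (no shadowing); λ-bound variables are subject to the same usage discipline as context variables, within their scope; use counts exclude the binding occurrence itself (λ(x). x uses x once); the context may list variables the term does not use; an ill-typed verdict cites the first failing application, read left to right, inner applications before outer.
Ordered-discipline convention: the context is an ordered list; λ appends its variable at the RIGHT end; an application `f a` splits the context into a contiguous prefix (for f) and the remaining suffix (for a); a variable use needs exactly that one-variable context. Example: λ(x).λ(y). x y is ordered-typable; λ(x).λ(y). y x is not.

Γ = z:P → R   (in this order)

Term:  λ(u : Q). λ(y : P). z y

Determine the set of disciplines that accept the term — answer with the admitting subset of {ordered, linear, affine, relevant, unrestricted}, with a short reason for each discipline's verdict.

admitted by: affine, unrestricted
variable uses: z: 1×, u (bound): 0×, y (bound): 1×
order of uses: z, y
typing: the term checks, with type Q → P → R
ordered: ✗ — u never used (weakening)
linear: ✗ — u never used (weakening)
affine: ✓ — no duplicate uses among z, u, y
relevant: ✗ — u never used (weakening)
unrestricted: ✓ — well-typed at Q → P → R; no restrictions here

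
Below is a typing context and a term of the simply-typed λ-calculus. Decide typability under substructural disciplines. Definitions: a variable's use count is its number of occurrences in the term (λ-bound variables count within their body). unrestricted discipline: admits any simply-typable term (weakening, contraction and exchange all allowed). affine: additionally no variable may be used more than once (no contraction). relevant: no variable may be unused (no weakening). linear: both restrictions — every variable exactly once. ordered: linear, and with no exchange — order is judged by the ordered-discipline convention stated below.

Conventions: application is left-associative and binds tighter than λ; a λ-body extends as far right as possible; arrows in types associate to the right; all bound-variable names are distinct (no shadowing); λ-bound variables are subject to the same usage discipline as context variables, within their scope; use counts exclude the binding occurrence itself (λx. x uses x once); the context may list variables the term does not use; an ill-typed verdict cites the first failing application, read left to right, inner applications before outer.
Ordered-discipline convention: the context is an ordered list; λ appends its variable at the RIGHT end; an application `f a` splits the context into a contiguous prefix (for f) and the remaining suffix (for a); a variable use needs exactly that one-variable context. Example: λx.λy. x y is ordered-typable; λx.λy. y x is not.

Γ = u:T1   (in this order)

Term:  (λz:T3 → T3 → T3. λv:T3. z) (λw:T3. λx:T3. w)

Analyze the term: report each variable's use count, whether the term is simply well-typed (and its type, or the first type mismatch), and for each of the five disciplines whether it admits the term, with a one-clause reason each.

counts: u ×0, z (λ-bound) ×1, v (λ-bound) ×0, w (λ-bound) ×1, x (λ-bound) ×0
use order (left to right): z, w
typing: well-typed — term : T3 → T3 → T3 → T3
ordered ✗ (u, v, x left unused)
linear ✗ (u, v, x left unused)
affine ✓ (at most one use each (u, z, v, w, x))
relevant ✗ (u, v, x left unused)
unrestricted ✓ (typability at T3 → T3 → T3 → T3 is all that's needed)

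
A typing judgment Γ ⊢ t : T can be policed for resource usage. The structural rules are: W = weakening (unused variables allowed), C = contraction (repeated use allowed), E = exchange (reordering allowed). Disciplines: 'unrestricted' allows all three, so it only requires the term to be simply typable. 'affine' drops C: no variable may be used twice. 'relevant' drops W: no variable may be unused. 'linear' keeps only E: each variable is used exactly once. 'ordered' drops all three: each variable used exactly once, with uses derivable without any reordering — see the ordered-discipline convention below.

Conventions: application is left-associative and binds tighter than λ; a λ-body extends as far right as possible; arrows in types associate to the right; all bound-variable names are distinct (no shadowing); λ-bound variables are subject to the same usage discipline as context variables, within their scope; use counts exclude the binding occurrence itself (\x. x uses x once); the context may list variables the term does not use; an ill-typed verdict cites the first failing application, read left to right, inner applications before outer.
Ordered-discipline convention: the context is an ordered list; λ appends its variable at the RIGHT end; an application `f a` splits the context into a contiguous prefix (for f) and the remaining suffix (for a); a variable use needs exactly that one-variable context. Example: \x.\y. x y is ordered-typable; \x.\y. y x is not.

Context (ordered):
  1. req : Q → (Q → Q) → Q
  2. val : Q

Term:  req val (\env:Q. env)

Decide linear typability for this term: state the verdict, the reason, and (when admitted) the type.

yes — each of req, val, env used exactly once; term : Q
variable uses: req=1, val=1, env [bound]=1
uses in reading order: req, val, env
typing: ✓ — Q
per-discipline verdicts: ordered ✓ · linear ✓ · affine ✓ · relevant ✓ · unrestricted ✓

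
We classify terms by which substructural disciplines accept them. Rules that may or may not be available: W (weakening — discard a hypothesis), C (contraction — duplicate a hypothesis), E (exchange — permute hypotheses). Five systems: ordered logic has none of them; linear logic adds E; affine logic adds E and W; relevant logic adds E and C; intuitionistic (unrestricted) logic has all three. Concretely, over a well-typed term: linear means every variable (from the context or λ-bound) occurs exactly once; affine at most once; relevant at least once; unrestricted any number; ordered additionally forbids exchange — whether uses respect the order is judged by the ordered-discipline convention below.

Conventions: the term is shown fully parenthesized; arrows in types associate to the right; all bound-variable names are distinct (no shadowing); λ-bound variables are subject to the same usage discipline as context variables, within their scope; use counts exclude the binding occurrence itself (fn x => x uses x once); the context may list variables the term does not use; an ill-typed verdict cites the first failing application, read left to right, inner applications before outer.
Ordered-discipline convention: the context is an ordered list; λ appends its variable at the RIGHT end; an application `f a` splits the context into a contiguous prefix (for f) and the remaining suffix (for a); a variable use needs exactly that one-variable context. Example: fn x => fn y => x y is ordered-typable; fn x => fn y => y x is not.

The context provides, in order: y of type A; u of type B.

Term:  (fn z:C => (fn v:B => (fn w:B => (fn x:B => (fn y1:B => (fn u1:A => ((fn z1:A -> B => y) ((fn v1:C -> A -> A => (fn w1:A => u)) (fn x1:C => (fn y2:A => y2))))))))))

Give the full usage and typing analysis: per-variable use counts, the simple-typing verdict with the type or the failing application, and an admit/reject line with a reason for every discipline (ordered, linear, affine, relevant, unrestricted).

counts: y: 1×, u: 1×, z (λ-bound): 0×, v (λ-bound): 0×, w (λ-bound): 0×, x (λ-bound): 0×, y1 (λ-bound): 0×, u1 (λ-bound): 0×, z1 (λ-bound): 0×, v1 (λ-bound): 0×, w1 (λ-bound): 0×, x1 (λ-bound): 0×, y2 (λ-bound): 1×
order of uses: y, u, y2
typing: the term checks, with type C -> B -> B -> B -> B -> A -> A
ordered: ✗ — z, v, w, x, y1, u1, z1, v1, w1, x1 left unused
linear: ✗ — z, v, w, x, y1, u1, z1, v1, w1, x1 left unused
affine: ✓ — no duplicate uses among y, u, z, v, w, x, y1, u1, z1, v1, w1, x1, y2
relevant: ✗ — z, v, w, x, y1, u1, z1, v1, w1, x1 left unused
unrestricted: ✓ — well-typed at C -> B -> B -> B -> B -> A -> A; no restrictions here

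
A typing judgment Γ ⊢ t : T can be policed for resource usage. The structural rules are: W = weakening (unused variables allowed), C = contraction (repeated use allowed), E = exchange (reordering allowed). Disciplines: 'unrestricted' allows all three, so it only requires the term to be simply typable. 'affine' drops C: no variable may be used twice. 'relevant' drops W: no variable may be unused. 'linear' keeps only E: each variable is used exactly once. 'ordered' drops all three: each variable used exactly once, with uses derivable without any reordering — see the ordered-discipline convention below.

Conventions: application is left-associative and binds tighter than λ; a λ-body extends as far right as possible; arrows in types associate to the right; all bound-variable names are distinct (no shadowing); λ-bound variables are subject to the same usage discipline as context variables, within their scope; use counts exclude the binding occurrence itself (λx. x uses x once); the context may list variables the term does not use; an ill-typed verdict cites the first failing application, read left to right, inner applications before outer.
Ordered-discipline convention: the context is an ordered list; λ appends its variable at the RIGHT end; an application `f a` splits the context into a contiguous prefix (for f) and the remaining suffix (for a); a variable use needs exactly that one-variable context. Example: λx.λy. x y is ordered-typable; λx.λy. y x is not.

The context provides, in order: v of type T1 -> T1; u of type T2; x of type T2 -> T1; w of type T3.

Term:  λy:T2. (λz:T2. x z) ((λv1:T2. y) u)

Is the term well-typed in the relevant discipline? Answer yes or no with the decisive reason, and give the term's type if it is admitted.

no — v, w, v1 never used (weakening)
usage: v: 0×, u: 1×, x: 1×, w: 0×, y [bound]: 1×, z [bound]: 1×, v1 [bound]: 0×
uses in reading order: x, z, y, u
typing: well-typed — term : T2 -> T1
summary: ordered ✗ · linear ✗ · affine ✓ · relevant ✗ · unrestricted ✓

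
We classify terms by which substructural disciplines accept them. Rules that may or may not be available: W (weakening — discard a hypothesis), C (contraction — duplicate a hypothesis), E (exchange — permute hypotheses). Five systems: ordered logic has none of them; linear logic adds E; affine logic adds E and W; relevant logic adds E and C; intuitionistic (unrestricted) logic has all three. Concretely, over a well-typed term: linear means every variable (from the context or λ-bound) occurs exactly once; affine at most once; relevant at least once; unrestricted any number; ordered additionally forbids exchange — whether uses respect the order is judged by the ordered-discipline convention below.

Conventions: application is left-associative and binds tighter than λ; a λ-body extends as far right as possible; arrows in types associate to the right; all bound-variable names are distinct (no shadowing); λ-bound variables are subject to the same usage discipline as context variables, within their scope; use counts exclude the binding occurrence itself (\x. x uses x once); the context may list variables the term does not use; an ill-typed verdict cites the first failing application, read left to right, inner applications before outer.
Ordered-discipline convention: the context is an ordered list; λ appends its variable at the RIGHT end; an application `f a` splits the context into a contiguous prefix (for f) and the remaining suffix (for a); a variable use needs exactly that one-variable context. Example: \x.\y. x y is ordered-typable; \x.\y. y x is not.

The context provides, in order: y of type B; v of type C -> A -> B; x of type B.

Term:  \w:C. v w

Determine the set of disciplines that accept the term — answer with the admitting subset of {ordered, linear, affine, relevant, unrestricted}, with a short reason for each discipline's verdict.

accepted by: affine, unrestricted
variable uses: y ×0; v ×1; x ×0; w [bound] ×1
left-to-right use order: v, w
typing: well-typed at C -> A -> B
ordered: ✗, y, x never used (weakening)
linear: ✗, y, x never used (weakening)
affine: ✓, at most one use each (y, v, x, w)
relevant: ✗, y, x never used (weakening)
unrestricted: ✓, type-checks (C -> A -> B) and nothing is barred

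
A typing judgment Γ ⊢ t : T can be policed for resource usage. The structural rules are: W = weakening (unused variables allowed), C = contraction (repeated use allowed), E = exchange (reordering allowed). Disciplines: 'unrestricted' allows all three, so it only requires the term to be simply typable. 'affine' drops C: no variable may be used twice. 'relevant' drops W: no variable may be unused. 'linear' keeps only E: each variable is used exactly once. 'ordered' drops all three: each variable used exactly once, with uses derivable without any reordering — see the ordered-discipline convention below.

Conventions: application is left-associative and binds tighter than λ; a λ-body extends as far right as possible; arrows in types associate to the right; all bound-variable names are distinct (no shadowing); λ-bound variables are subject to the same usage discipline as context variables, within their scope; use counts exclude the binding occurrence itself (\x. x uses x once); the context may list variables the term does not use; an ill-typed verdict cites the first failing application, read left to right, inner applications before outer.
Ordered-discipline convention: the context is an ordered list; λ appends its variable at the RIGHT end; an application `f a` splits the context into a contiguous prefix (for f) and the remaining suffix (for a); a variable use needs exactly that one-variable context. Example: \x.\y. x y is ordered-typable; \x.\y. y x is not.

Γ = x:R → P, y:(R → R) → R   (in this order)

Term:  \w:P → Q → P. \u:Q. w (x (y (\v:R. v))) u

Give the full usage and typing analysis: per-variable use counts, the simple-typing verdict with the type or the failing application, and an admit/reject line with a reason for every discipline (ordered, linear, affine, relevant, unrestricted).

counts: x ×1; y ×1; w [bound] ×1; u [bound] ×1; v [bound] ×1
left-to-right use order: w, x, y, v, u
typing: well-typed at (P → Q → P) → Q → P
ordered: ✗, no contiguous prefix/suffix split fits w, x, y, v, u
linear: ✓, x, y, w, u, v: one use apiece
affine: ✓, none of x, y, w, u, v used more than once
relevant: ✓, at least one use each (x, y, w, u, v)
unrestricted: ✓, type-checks ((P → Q → P) → Q → P) and nothing is barred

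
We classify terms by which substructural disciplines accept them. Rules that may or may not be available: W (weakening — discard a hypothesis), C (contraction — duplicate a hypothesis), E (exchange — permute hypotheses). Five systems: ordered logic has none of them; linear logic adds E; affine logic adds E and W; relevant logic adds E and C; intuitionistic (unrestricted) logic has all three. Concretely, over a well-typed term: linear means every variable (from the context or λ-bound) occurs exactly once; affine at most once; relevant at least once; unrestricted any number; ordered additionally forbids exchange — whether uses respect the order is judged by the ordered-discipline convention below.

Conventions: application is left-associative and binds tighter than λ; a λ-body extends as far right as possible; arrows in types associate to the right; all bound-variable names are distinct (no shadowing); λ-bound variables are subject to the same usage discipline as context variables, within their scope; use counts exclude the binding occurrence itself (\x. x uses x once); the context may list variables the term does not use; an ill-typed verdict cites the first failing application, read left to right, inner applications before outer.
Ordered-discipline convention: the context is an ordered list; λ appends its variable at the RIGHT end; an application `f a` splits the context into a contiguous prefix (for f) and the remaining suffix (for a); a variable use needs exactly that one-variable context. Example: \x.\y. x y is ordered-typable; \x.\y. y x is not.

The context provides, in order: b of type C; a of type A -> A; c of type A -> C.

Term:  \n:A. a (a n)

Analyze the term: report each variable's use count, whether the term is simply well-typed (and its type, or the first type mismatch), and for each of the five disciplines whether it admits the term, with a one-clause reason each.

use counts: b=0; a=2; c=0; n (bound)=1
use order (left to right): a, a, n
typing: well-typed at A -> A
ordered: ✗, uses contraction: a ×2; needs weakening: b, c unused
linear: ✗, uses contraction: a ×2; needs weakening: b, c unused
affine: ✗, uses contraction: a ×2
relevant: ✗, needs weakening: b, c unused
unrestricted: ✓, well-typed at A -> A; no restrictions here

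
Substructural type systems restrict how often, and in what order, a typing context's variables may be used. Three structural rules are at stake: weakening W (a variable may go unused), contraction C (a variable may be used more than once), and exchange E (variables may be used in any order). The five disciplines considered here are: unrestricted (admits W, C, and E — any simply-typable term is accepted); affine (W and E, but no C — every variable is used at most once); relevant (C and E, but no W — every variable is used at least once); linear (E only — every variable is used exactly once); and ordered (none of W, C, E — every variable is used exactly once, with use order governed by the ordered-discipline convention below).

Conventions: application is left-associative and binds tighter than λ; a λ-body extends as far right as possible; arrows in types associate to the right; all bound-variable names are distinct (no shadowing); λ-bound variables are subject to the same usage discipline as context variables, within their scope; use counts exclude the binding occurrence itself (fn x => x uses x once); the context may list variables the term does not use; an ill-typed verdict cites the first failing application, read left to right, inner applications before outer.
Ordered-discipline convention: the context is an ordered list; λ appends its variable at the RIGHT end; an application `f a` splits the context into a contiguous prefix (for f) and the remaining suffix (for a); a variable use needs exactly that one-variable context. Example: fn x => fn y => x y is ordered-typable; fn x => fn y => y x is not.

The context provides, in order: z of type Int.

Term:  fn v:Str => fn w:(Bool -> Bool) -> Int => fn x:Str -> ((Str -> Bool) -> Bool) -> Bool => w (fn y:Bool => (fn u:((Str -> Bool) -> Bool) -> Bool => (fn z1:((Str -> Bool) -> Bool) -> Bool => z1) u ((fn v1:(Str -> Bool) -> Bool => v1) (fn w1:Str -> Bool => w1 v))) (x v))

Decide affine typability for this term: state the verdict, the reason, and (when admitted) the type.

no — uses contraction: v ×2
counts: z: 0, v [bound]: 2, w [bound]: 1, x [bound]: 1, y [bound]: 0, u [bound]: 1, z1 [bound]: 1, v1 [bound]: 1, w1 [bound]: 1
order of uses: w, z1, u, v1, w1, v, x, v
typing: ✓ — Str -> ((Bool -> Bool) -> Int) -> (Str -> ((Str -> Bool) -> Bool) -> Bool) -> Int
all disciplines: ordered ✗, linear ✗, affine ✗, relevant ✗, unrestricted ✓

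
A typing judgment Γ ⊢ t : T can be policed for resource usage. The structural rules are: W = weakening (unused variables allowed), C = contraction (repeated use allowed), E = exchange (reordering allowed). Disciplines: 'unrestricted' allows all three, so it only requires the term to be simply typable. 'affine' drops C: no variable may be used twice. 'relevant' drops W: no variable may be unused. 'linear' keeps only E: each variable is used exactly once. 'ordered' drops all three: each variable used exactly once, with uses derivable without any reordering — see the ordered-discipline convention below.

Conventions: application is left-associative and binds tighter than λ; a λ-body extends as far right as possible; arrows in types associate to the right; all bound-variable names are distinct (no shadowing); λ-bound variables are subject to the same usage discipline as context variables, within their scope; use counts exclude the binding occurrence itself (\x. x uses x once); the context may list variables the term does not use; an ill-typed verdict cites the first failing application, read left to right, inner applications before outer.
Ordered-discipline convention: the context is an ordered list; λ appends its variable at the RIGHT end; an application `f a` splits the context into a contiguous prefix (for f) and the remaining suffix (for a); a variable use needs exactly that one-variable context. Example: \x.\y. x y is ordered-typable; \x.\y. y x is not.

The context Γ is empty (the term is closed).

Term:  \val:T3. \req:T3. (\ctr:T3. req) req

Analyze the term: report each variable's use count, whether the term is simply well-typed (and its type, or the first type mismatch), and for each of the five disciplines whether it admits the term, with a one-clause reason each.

counts: val (bound): 0×, req (bound): 2×, ctr (bound): 0×
uses in reading order: req, req
typing: well-typed at T3 → T3 → T3
ordered: ✗ — repeated use of req ×2; needs weakening: val, ctr unused
linear: ✗ — repeated use of req ×2; needs weakening: val, ctr unused
affine: ✗ — repeated use of req ×2
relevant: ✗ — needs weakening: val, ctr unused
unrestricted: ✓ — simply typable at T3 → T3 → T3; W, C, E all held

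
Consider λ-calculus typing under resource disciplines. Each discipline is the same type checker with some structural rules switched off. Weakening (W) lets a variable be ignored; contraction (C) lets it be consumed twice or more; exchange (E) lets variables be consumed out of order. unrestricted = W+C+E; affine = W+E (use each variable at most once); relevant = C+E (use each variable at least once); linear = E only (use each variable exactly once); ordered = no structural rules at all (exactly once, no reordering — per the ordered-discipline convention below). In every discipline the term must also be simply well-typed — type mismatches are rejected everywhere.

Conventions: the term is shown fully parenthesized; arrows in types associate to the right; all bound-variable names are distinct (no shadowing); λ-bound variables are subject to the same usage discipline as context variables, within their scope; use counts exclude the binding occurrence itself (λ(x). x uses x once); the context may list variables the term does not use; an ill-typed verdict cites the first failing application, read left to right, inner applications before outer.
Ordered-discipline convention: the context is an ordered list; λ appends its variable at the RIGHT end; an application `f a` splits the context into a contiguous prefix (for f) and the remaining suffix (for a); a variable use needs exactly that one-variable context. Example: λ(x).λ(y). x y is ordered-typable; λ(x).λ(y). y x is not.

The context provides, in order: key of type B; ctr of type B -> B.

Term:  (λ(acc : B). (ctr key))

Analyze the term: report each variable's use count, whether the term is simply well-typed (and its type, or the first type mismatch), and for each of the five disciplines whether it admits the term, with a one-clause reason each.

counts: key: 1×; ctr: 1×; acc (λ-bound): 0×
use order (left to right): ctr, key
typing: the term checks, with type B -> B
ordered: ✗, acc never used (weakening)
linear: ✗, acc never used (weakening)
affine: ✓, none of key, ctr, acc used more than once
relevant: ✗, acc never used (weakening)
unrestricted: ✓, well-typed at B -> B; no restrictions here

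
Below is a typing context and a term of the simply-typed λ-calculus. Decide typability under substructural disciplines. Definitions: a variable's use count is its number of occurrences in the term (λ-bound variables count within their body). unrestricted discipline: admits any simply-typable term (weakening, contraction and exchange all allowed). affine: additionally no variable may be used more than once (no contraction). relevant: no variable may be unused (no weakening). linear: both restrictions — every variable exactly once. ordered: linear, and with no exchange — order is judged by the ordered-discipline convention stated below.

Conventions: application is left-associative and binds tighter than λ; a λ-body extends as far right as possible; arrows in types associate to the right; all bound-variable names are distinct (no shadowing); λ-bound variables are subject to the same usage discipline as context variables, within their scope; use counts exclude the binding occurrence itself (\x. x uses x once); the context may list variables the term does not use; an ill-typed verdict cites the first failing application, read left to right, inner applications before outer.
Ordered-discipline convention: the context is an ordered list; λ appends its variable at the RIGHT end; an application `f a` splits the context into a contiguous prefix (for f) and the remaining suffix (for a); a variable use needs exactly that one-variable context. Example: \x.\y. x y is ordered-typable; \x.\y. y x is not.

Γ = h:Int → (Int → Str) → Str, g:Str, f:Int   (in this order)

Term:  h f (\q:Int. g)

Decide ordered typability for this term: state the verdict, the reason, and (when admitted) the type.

no — q never used (weakening)
use counts: h: 1×; g: 1×; f: 1×; q (bound): 0×
order of uses: h, f, g
typing: ✓ — Str
per-discipline verdicts: ordered ✗ | linear ✗ | affine ✓ | relevant ✗ | unrestricted ✓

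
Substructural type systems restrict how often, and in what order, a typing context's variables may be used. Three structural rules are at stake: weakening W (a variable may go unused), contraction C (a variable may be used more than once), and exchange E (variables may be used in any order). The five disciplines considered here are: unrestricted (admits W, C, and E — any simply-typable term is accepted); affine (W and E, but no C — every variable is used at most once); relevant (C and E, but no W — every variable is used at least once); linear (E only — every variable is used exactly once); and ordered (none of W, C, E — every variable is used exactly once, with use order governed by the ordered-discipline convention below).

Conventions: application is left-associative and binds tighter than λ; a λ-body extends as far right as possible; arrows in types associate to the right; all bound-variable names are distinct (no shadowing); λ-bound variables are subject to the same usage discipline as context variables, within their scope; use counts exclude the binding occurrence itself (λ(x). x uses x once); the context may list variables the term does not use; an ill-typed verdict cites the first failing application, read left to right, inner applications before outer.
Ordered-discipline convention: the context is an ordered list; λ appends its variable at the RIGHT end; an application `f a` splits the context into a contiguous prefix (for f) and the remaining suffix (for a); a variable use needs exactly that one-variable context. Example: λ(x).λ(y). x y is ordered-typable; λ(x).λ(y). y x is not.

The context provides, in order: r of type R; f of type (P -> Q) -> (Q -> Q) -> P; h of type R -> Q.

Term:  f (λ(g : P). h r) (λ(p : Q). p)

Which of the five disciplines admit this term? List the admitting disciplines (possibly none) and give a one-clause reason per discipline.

admitted by: affine, unrestricted
variable uses: r ×1; f ×1; h ×1; g (λ-bound) ×0; p (λ-bound) ×1
use order (left to right): f, h, r, p
typing: ✓ — P
ordered: ✗ — g never used (weakening)
linear: ✗ — g never used (weakening)
affine: ✓ — no duplicate uses among r, f, h, g, p
relevant: ✗ — g never used (weakening)
unrestricted: ✓ — type-checks (P) and nothing is barred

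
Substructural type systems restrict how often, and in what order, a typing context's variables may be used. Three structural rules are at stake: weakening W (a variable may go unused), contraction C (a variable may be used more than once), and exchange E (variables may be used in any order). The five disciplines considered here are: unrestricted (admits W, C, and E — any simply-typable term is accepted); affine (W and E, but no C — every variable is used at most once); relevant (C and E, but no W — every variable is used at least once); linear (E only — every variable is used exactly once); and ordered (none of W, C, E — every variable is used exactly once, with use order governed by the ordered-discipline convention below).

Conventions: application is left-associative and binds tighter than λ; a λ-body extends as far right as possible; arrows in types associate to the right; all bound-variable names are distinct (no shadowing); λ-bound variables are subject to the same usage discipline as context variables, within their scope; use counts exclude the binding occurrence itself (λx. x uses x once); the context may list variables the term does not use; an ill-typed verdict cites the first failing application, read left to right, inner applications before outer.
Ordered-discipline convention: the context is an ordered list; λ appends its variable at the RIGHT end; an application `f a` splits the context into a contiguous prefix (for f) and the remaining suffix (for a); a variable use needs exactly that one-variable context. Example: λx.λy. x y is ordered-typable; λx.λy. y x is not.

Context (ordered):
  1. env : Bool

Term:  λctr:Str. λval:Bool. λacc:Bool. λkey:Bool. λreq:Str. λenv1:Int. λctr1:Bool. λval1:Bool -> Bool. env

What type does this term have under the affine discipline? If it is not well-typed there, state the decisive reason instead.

term : Str -> Bool -> Bool -> Bool -> Str -> Int -> Bool -> (Bool -> Bool) -> Bool
usage: env: 1; ctr (bound): 0; val (bound): 0; acc (bound): 0; key (bound): 0; req (bound): 0; env1 (bound): 0; ctr1 (bound): 0; val1 (bound): 0
use order (left to right): env
typing: well-typed at Str -> Bool -> Bool -> Bool -> Str -> Int -> Bool -> (Bool -> Bool) -> Bool
all disciplines: ordered ✗ · linear ✗ · affine ✓ · relevant ✗ · unrestricted ✓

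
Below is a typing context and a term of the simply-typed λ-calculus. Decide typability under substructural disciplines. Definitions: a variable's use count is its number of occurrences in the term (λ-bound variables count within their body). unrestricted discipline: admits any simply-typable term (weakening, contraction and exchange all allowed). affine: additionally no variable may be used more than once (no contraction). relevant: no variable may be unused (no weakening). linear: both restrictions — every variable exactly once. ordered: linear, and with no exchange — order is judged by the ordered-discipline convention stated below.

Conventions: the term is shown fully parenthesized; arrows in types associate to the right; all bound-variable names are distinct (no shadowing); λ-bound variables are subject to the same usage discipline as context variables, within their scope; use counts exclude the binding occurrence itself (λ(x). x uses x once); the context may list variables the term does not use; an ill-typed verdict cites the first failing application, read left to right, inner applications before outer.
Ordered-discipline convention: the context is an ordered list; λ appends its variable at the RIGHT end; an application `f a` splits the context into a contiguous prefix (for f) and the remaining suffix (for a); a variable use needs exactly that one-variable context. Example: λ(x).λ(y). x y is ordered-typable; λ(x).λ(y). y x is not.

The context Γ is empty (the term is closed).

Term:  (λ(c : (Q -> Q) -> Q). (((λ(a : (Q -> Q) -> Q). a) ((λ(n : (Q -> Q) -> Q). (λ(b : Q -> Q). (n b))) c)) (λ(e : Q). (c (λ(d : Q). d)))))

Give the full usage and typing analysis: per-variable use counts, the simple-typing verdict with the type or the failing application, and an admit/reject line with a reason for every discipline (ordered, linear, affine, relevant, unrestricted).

variable uses: c [bound]: 2, a [bound]: 1, n [bound]: 1, b [bound]: 1, e [bound]: 0, d [bound]: 1
use order (left to right): a, n, b, c, c, d
typing: ✓ — ((Q -> Q) -> Q) -> Q
ordered: ✗ — repeated use of c ×2; needs weakening: e unused
linear: ✗ — repeated use of c ×2; needs weakening: e unused
affine: ✗ — repeated use of c ×2
relevant: ✗ — needs weakening: e unused
unrestricted: ✓ — simply typable at ((Q -> Q) -> Q) -> Q; W, C, E all held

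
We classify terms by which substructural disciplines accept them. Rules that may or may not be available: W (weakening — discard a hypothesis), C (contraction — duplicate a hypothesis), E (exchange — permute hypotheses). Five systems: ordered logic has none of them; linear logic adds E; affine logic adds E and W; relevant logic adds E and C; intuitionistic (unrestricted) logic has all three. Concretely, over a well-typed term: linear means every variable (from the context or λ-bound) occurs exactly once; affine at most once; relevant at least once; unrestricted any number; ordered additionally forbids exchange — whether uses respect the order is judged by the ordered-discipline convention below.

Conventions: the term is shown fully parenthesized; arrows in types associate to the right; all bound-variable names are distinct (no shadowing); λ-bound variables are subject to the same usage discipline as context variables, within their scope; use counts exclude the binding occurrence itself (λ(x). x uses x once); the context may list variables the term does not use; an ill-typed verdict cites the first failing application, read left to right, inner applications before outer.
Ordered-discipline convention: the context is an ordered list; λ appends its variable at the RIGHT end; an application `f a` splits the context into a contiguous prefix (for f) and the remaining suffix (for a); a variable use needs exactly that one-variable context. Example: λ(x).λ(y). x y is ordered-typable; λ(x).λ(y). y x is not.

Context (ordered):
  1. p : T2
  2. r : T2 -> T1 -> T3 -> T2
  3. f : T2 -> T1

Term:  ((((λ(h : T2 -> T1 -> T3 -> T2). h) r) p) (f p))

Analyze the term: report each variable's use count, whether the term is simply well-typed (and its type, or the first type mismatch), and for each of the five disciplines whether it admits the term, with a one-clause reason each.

use counts: p=2; r=1; f=1; h (bound)=1
order of uses: h, r, p, f, p
typing: ✓ — T3 -> T2
ordered: ✗ — repeated use of p ×2
linear: ✗ — repeated use of p ×2
affine: ✗ — repeated use of p ×2
relevant: ✓ — every one of p, r, f, h appears
unrestricted: ✓ — well-typed at T3 -> T2; no restrictions here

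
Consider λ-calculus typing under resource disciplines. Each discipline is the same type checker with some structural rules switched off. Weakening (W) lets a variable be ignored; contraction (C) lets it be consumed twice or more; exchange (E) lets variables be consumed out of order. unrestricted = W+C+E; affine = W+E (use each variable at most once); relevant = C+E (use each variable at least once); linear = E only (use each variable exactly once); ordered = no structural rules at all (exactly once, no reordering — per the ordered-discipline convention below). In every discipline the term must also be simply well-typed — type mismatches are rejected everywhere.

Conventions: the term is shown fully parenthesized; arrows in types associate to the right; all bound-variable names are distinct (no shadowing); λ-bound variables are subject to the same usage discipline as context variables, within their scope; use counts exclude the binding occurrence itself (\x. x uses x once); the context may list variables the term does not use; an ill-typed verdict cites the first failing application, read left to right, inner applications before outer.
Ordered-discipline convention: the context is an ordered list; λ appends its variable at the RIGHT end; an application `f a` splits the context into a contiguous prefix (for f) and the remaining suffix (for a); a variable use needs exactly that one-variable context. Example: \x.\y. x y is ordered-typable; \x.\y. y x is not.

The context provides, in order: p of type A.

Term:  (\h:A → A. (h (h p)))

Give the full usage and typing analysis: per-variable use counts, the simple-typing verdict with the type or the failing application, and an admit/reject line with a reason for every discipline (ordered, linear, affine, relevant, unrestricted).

usage: p ×1; h (λ-bound) ×2
use order (left to right): h, h, p
typing: well-typed at (A → A) → A
ordered: ✗ — needs contraction — h ×2
linear: ✗ — needs contraction — h ×2
affine: ✗ — needs contraction — h ×2
relevant: ✓ — at least one use each (p, h)
unrestricted: ✓ — simply typable at (A → A) → A; W, C, E all held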